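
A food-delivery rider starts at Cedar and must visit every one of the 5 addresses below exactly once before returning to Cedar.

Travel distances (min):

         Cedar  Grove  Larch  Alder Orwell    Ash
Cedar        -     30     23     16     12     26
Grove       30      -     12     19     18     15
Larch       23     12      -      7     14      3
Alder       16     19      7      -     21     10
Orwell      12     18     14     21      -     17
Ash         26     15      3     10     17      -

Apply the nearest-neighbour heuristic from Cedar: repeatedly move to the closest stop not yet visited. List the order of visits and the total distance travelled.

Total distance 88 min via the nearest-neighbour route Cedar → Orwell → Larch → Ash → Alder → Grove → Cedar.

Cedar → [Orwell:12 / Alder:16 / Larch:23 / Ash:26 / Grove:30] → Orwell (12)
Orwell → [Larch:14 / Ash:17 / Grove:18 / Alder:21] → Larch (14)
Larch → [Ash:3 / Alder:7 / Grove:12] → Ash (3)
Ash → [Alder:10 / Grove:15] → Alder (10)
Alder → [Grove:19] → Grove (19)
Return Grove→Cedar: 30.
Total = 12 + 14 + 3 + 10 + 19 + 30 = 88.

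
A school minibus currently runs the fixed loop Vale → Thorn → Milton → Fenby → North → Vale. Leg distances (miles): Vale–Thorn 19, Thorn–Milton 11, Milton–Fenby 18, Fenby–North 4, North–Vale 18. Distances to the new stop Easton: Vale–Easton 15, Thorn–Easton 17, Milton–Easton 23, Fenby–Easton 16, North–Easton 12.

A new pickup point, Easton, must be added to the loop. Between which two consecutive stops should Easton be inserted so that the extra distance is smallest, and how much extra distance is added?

Adding 9 miles by placing Easton on the North–Vale leg.

Insertion cost between consecutive stops i–j is d(i,Easton) + d(Easton,j) − d(i,j):
  between Vale and Thorn: 15 + 17 − 19 = 13
  between Thorn and Milton: 17 + 23 − 11 = 29
  between Milton and Fenby: 23 + 16 − 18 = 21
  between Fenby and North: 16 + 12 − 4 = 24
  between North and Vale: 12 + 15 − 18 = 9
Cheapest insertion is between North and Vale, adding 9.
New total = 70 + 9 = 79.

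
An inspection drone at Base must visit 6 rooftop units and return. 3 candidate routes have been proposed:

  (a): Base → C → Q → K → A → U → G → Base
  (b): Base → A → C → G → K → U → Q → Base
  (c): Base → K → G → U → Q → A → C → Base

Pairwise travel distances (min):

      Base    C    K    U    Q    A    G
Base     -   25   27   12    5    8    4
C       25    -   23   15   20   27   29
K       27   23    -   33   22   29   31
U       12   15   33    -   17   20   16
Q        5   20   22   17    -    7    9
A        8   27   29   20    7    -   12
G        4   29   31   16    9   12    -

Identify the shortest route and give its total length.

Shortest is (a), total 136 min.

(a): 25 + 20 + 22 + 29 + 20 + 16 + 4 = 136
(b): 8 + 27 + 29 + 31 + 33 + 17 + 5 = 150
(c): 27 + 31 + 16 + 17 + 7 + 27 + 25 = 150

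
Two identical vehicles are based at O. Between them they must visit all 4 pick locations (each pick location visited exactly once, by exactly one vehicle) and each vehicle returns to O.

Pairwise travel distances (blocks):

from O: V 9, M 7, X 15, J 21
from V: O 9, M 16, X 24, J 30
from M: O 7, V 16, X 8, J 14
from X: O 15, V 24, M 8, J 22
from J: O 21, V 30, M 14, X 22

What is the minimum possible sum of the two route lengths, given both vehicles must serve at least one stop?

Try each way of splitting the stops between the two vehicles (each non-empty) and, for each split, find the best tour for each vehicle:
  {V} + {M, X, J}: 18 + 58 = 76
  {M} + {V, X, J}: 14 + 76 = 90
  {V, M} + {X, J}: 32 + 58 = 90
  {X} + {V, M, J}: 30 + 60 = 90
  {V, X} + {M, J}: 48 + 42 = 90
  {M, X} + {V, J}: 30 + 60 = 90
  … (7 splits in total)
Best: vehicle 1 O → V → O = 18; vehicle 2 O → M → X → J → O = 58; combined 76.

76 blocks — the smallest possible combined total.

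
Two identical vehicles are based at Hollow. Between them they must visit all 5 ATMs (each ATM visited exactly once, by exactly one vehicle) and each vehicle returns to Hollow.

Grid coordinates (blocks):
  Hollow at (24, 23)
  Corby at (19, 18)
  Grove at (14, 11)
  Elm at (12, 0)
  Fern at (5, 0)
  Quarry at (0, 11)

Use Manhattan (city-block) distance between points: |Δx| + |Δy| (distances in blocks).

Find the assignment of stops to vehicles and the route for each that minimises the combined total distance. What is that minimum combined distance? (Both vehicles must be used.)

Minimum combined distance: 114 blocks.

There are 2^4 − 1 = 15 ways to divide the 5 stops into two non-empty groups. For each, the best each vehicle can do is its own shortest tour through its group:
  {Corby} + {Grove, Elm, Fern, Quarry}: 20 + 94 = 114
  {Grove} + {Corby, Elm, Fern, Quarry}: 44 + 94 = 138
  {Corby, Grove} + {Elm, Fern, Quarry}: 44 + 94 = 138
  {Elm} + {Corby, Grove, Fern, Quarry}: 70 + 94 = 164
  {Corby, Elm} + {Grove, Fern, Quarry}: 70 + 94 = 164
  {Grove, Elm} + {Corby, Fern, Quarry}: 70 + 94 = 164
  … (15 splits in total)
Best: vehicle 1 Hollow → Corby → Hollow = 20; vehicle 2 Hollow → Grove → Elm → Fern → Quarry → Hollow = 94; combined 114.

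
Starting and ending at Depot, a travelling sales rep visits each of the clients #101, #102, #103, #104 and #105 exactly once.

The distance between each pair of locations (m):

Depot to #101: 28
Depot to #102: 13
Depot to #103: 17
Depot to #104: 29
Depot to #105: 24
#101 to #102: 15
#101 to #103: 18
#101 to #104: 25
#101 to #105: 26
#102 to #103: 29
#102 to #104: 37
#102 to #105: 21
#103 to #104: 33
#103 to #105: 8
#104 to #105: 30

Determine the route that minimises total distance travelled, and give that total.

108 m — the shortest possible round trip.

Depot → #101 → #102 → #103 → #104 → #105 → Depot: 28+15+29+33+30+24 = 159
Depot → #101 → #102 → #103 → #105 → #104 → Depot: 28+15+29+8+30+29 = 139
Depot → #101 → #102 → #104 → #103 → #105 → Depot: 28+15+37+33+8+24 = 145
Depot → #101 → #102 → #104 → #105 → #103 → Depot: 28+15+37+30+8+17 = 135
Depot → #101 → #102 → #105 → #103 → #104 → Depot: 28+15+21+8+33+29 = 134
Depot → #101 → #102 → #105 → #104 → #103 → Depot: 28+15+21+30+33+17 = 144
Depot → #101 → #103 → #102 → #104 → #105 → Depot: 28+18+29+37+30+24 = 166
Depot → #101 → #103 → #102 → #105 → #104 → Depot: 28+18+29+21+30+29 = 155
Depot → #101 → #103 → #104 → #102 → #105 → Depot: 28+18+33+37+21+24 = 161
Depot → #101 → #103 → #104 → #105 → #102 → Depot: 28+18+33+30+21+13 = 143
Depot → #101 → #103 → #105 → #102 → #104 → Depot: 28+18+8+21+37+29 = 141
Depot → #101 → #103 → #105 → #104 → #102 → Depot: 28+18+8+30+37+13 = 134
Depot → #101 → #104 → #102 → #103 → #105 → Depot: 28+25+37+29+8+24 = 151
Depot → #101 → #104 → #102 → #105 → #103 → Depot: 28+25+37+21+8+17 = 136
… (46 more)
Depot → #102 → #101 → #104 → #105 → #103 → Depot: 13+15+25+30+8+17 = 108  ← best
The minimum is 108.
One optimal route: Depot → #102 → #101 → #104 → #105 → #103 → Depot (or its reverse).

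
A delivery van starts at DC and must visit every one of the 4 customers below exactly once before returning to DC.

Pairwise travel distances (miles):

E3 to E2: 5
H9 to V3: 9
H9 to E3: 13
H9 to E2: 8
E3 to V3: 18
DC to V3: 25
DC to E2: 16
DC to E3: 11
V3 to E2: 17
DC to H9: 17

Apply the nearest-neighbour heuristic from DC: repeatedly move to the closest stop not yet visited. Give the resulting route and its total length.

58 miles along DC → E3 → E2 → H9 → V3 → DC.

At DC the remaining stops are E3 11, E2 16, H9 17, V3 25; go to E3.
At E3 the remaining stops are E2 5, H9 13, V3 18; go to E2.
At E2 the remaining stops are H9 8, V3 17; go to H9.
At H9 the remaining stops are V3 9; go to V3.
Return V3→DC: 25.
Total = 11 + 5 + 8 + 9 + 25 = 58.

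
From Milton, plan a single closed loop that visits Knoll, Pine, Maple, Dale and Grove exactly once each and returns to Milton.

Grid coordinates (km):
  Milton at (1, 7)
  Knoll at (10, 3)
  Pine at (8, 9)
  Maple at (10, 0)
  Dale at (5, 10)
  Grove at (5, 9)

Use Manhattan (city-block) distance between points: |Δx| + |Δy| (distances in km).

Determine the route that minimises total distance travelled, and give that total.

Milton → Knoll → Pine → Maple → Dale → Grove → Milton: 13+8+11+15+1+6 = 54
Milton → Knoll → Pine → Maple → Grove → Dale → Milton: 13+8+11+14+1+7 = 54
Milton → Knoll → Pine → Dale → Maple → Grove → Milton: 13+8+4+15+14+6 = 60
Milton → Knoll → Pine → Dale → Grove → Maple → Milton: 13+8+4+1+14+16 = 56
Milton → Knoll → Pine → Grove → Maple → Dale → Milton: 13+8+3+14+15+7 = 60
Milton → Knoll → Pine → Grove → Dale → Maple → Milton: 13+8+3+1+15+16 = 56
Milton → Knoll → Maple → Pine → Dale → Grove → Milton: 13+3+11+4+1+6 = 38
Milton → Knoll → Maple → Pine → Grove → Dale → Milton: 13+3+11+3+1+7 = 38
Milton → Knoll → Maple → Dale → Pine → Grove → Milton: 13+3+15+4+3+6 = 44
Milton → Knoll → Maple → Dale → Grove → Pine → Milton: 13+3+15+1+3+9 = 44
Milton → Knoll → Maple → Grove → Pine → Dale → Milton: 13+3+14+3+4+7 = 44
Milton → Knoll → Maple → Grove → Dale → Pine → Milton: 13+3+14+1+4+9 = 44
Milton → Knoll → Dale → Pine → Maple → Grove → Milton: 13+12+4+11+14+6 = 60
Milton → Knoll → Dale → Pine → Grove → Maple → Milton: 13+12+4+3+14+16 = 62
… (46 more)
The minimum is 38.
One optimal route: Milton → Knoll → Maple → Pine → Dale → Grove → Milton (or its reverse).

38 km — the shortest possible round trip.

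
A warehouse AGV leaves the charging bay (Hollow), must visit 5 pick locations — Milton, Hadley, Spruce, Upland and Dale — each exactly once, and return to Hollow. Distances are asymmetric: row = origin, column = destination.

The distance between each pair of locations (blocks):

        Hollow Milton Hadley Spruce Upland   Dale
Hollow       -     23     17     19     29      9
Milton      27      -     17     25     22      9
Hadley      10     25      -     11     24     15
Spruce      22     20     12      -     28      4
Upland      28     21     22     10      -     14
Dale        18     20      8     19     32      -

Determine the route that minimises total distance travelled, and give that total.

Shortest round trip = 77 blocks.

Hollow → Milton → Hadley → Spruce → Upland → Dale → Hollow: 23+17+11+28+14+18 = 111
Hollow → Milton → Hadley → Spruce → Dale → Upland → Hollow: 23+17+11+4+32+28 = 115
Hollow → Milton → Hadley → Upland → Spruce → Dale → Hollow: 23+17+24+10+4+18 = 96
Hollow → Milton → Hadley → Upland → Dale → Spruce → Hollow: 23+17+24+14+19+22 = 119
Hollow → Milton → Hadley → Dale → Spruce → Upland → Hollow: 23+17+15+19+28+28 = 130
Hollow → Milton → Hadley → Dale → Upland → Spruce → Hollow: 23+17+15+32+10+22 = 119
Hollow → Milton → Spruce → Hadley → Upland → Dale → Hollow: 23+25+12+24+14+18 = 116
Hollow → Milton → Spruce → Hadley → Dale → Upland → Hollow: 23+25+12+15+32+28 = 135
Hollow → Milton → Spruce → Upland → Hadley → Dale → Hollow: 23+25+28+22+15+18 = 131
Hollow → Milton → Spruce → Upland → Dale → Hadley → Hollow: 23+25+28+14+8+10 = 108
Hollow → Milton → Spruce → Dale → Hadley → Upland → Hollow: 23+25+4+8+24+28 = 112
Hollow → Milton → Spruce → Dale → Upland → Hadley → Hollow: 23+25+4+32+22+10 = 116
Hollow → Milton → Upland → Hadley → Spruce → Dale → Hollow: 23+22+22+11+4+18 = 100
Hollow → Milton → Upland → Hadley → Dale → Spruce → Hollow: 23+22+22+15+19+22 = 123
… (106 more)
Hollow → Milton → Upland → Spruce → Dale → Hadley → Hollow: 23+22+10+4+8+10 = 77  ← best
The minimum is 77.
One optimal route: Hollow → Milton → Upland → Spruce → Dale → Hadley → Hollow.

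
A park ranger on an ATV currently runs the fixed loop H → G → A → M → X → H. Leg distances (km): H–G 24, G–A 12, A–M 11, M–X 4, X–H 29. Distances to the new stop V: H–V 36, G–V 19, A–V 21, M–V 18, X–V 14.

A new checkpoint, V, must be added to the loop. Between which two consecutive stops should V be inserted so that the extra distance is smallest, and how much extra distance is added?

Adding 21 km by placing V on the X–H leg.

Insertion cost between consecutive stops i–j is d(i,V) + d(V,j) − d(i,j):
  between H and G: 36 + 19 − 24 = 31
  between G and A: 19 + 21 − 12 = 28
  between A and M: 21 + 18 − 11 = 28
  between M and X: 18 + 14 − 4 = 28
  between X and H: 14 + 36 − 29 = 21
Cheapest insertion is between X and H, adding 21.
New total = 80 + 21 = 101.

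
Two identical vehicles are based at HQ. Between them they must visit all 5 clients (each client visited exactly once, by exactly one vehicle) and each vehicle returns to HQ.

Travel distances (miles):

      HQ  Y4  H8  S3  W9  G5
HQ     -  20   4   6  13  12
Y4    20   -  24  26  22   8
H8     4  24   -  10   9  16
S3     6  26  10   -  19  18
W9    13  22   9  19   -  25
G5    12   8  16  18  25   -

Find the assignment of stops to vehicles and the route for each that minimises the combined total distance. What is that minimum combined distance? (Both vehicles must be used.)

Try each way of splitting the stops between the two vehicles (each non-empty) and, for each split, find the best tour for each vehicle:
  {Y4} + {H8, S3, W9, G5}: 40 + 62 = 102
  {H8} + {Y4, S3, W9, G5}: 8 + 67 = 75
  {Y4, H8} + {S3, W9, G5}: 48 + 62 = 110
  {S3} + {Y4, H8, W9, G5}: 12 + 55 = 67
  {Y4, S3} + {H8, W9, G5}: 52 + 50 = 102
  {H8, S3} + {Y4, W9, G5}: 20 + 55 = 75
  … (15 splits in total)
Best: vehicle 1 HQ → S3 → HQ = 12; vehicle 2 HQ → H8 → W9 → Y4 → G5 → HQ = 55; combined 67.

Minimum combined distance: 67 miles.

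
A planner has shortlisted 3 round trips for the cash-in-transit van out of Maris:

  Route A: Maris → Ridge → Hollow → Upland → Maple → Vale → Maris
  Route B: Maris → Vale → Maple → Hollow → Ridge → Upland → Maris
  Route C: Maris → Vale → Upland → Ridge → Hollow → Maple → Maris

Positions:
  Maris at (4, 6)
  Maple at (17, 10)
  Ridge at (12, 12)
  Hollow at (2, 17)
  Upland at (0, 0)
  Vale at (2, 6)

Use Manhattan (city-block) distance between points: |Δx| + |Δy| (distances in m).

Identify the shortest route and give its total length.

Shortest is Route C, total 88 m.

Route A: 14 + 15 + 19 + 27 + 19 + 2 = 96
Route B: 2 + 19 + 22 + 15 + 24 + 10 = 92
Route C: 2 + 8 + 24 + 15 + 22 + 17 = 88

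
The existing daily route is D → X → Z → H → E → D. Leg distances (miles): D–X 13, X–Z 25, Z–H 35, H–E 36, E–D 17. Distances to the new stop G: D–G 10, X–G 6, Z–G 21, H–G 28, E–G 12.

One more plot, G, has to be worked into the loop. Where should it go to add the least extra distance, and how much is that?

Insertion cost between consecutive stops i–j is d(i,G) + d(G,j) − d(i,j):
  between D and X: 10 + 6 − 13 = 3
  between X and Z: 6 + 21 − 25 = 2
  between Z and H: 21 + 28 − 35 = 14
  between H and E: 28 + 12 − 36 = 4
  between E and D: 12 + 10 − 17 = 5
Cheapest insertion is between X and Z, adding 2.
New total = 126 + 2 = 128.

Minimum extra distance: 2 miles, inserting G between X and Z.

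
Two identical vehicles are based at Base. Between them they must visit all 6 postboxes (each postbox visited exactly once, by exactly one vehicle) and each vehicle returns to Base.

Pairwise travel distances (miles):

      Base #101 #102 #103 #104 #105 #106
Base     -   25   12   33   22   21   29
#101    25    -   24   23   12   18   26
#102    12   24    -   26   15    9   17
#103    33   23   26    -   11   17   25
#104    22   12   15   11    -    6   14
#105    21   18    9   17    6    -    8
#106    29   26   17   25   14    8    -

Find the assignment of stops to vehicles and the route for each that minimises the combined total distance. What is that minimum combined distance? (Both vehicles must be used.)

126 miles — the smallest possible combined total.

There are 2^5 − 1 = 31 ways to divide the 6 stops into two non-empty groups. For each, the best each vehicle can do is its own shortest tour through its group:
  {#101} + {#102, #103, #104, #105, #106}: 50 + 87 = 137
  {#102} + {#101, #103, #104, #105, #106}: 24 + 102 = 126
  {#101, #102} + {#103, #104, #105, #106}: 61 + 87 = 148
  {#103} + {#101, #102, #104, #105, #106}: 66 + 80 = 146
  {#101, #103} + {#102, #104, #105, #106}: 81 + 65 = 146
  {#102, #103} + {#101, #104, #105, #106}: 71 + 80 = 151
  … (31 splits in total)
Best: vehicle 1 Base → #102 → Base = 24; vehicle 2 Base → #101 → #103 → #104 → #105 → #106 → Base = 102; combined 126.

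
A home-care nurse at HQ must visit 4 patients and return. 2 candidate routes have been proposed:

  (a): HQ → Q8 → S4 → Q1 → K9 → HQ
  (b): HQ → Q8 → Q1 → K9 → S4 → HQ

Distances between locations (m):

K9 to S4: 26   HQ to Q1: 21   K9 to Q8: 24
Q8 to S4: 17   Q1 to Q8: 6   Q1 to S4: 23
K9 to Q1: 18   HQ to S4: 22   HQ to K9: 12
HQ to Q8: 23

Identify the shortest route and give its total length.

93 m — (a) is the shortest.

(a): 23 + 17 + 23 + 18 + 12 = 93
(b): 23 + 6 + 18 + 26 + 22 = 95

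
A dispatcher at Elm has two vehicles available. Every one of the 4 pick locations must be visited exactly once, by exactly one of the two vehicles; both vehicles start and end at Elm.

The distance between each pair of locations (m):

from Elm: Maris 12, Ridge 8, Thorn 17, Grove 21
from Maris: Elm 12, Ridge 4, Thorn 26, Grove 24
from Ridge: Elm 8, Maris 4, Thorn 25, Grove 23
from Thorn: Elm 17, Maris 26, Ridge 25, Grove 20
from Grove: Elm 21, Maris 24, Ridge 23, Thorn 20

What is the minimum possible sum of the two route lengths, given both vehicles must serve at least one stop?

There are 2^3 − 1 = 7 ways to divide the 4 stops into two non-empty groups. For each, the best each vehicle can do is its own shortest tour through its group:
  {Maris} + {Ridge, Thorn, Grove}: 24 + 68 = 92
  {Ridge} + {Maris, Thorn, Grove}: 16 + 73 = 89
  {Maris, Ridge} + {Thorn, Grove}: 24 + 58 = 82
  {Thorn} + {Maris, Ridge, Grove}: 34 + 57 = 91
  {Maris, Thorn} + {Ridge, Grove}: 55 + 52 = 107
  {Ridge, Thorn} + {Maris, Grove}: 50 + 57 = 107
  … (7 splits in total)
Best: vehicle 1 Elm → Maris → Ridge → Elm = 24; vehicle 2 Elm → Thorn → Grove → Elm = 58; combined 82.

Minimum combined distance: 82 m.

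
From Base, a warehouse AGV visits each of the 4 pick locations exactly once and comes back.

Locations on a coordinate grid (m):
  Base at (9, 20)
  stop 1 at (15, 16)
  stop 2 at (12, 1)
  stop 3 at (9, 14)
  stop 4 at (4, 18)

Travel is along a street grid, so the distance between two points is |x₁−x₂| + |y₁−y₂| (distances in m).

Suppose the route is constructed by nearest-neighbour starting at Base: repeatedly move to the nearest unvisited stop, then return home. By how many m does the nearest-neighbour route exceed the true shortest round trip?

14 m longer than the optimal tour.

Base: stop 3=6, stop 4=7, stop 1=10, stop 2=22 ⇒ stop 3
stop 3: stop 1=8, stop 4=9, stop 2=16 ⇒ stop 1
stop 1: stop 4=13, stop 2=18 ⇒ stop 4
stop 4: stop 2=25 ⇒ stop 2
NN route Base → stop 3 → stop 1 → stop 4 → stop 2 → Base costs 74.
Optimal: Base → stop 1 → stop 2 → stop 3 → stop 4 → Base costs 60 (by enumerating all 12 distinct tours).
Excess = 74 − 60 = 14.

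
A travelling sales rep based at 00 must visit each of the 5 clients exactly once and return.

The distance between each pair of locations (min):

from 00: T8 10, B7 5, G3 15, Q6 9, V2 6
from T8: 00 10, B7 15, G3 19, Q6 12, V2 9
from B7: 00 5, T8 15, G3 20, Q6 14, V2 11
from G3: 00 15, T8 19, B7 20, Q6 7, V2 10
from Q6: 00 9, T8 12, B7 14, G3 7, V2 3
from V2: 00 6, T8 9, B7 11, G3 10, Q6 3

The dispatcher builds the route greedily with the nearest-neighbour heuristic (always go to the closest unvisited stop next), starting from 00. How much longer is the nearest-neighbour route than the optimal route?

1 min longer than the optimal tour.

00: B7=5, V2=6, Q6=9, T8=10, G3=15 ⇒ B7
B7: V2=11, Q6=14, T8=15, G3=20 ⇒ V2
V2: Q6=3, T8=9, G3=10 ⇒ Q6
Q6: G3=7, T8=12 ⇒ G3
G3: T8=19 ⇒ T8
NN route 00 → B7 → V2 → Q6 → G3 → T8 → 00 costs 55.
Optimal: 00 → T8 → V2 → Q6 → G3 → B7 → 00 costs 54 (by enumerating all 60 distinct tours).
Excess = 55 − 54 = 1.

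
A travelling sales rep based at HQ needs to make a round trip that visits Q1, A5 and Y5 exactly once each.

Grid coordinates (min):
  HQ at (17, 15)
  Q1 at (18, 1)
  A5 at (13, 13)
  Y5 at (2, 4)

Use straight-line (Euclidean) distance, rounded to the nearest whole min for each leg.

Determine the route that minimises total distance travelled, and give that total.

Shortest round trip = 48 min.

With 3 stops there are 3!/2 = 3 distinct round trips (a route and its reverse cost the same).
HQ→Q1→A5→Y5→HQ: 14+13+14+19 = 60
HQ→Q1→Y5→A5→HQ: 14+16+14+4 = 48
HQ→A5→Q1→Y5→HQ: 4+13+16+19 = 52
The minimum is 48.
One optimal route: HQ → Q1 → Y5 → A5 → HQ (or its reverse).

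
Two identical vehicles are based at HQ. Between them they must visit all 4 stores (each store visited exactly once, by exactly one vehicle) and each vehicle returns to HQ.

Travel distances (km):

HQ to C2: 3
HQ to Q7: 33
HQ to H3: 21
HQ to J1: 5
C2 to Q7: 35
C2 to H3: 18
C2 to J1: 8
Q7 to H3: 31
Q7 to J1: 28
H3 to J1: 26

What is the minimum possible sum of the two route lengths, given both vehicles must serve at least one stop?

There are 2^3 − 1 = 7 ways to divide the 4 stops into two non-empty groups. For each, the best each vehicle can do is its own shortest tour through its group:
  {C2} + {Q7, H3, J1}: 6 + 85 = 91
  {Q7} + {C2, H3, J1}: 66 + 52 = 118
  {C2, Q7} + {H3, J1}: 71 + 52 = 123
  {H3} + {C2, Q7, J1}: 42 + 71 = 113
  {C2, H3} + {Q7, J1}: 42 + 66 = 108
  {Q7, H3} + {C2, J1}: 85 + 16 = 101
  … (7 splits in total)
Best: vehicle 1 HQ → C2 → HQ = 6; vehicle 2 HQ → H3 → Q7 → J1 → HQ = 85; combined 91.

Minimum combined distance: 91 km.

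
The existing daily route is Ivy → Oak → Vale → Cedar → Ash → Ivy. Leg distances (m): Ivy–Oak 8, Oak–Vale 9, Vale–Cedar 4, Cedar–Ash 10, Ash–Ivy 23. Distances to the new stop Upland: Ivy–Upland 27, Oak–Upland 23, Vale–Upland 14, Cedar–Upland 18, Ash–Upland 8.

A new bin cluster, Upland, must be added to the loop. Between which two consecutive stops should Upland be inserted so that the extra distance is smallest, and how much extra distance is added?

Minimum extra distance: 12 m, inserting Upland between Ash and Ivy.

Insertion cost between consecutive stops i–j is d(i,Upland) + d(Upland,j) − d(i,j):
  between Ivy and Oak: 27 + 23 − 8 = 42
  between Oak and Vale: 23 + 14 − 9 = 28
  between Vale and Cedar: 14 + 18 − 4 = 28
  between Cedar and Ash: 18 + 8 − 10 = 16
  between Ash and Ivy: 8 + 27 − 23 = 12
Cheapest insertion is between Ash and Ivy, adding 12.
New total = 54 + 12 = 66.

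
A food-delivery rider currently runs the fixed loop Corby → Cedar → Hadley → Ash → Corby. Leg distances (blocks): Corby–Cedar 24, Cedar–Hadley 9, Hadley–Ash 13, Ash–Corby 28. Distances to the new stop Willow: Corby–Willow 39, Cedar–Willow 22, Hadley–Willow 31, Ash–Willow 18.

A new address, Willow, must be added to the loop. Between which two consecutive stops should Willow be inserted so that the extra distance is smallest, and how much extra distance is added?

+29 blocks — insert Willow between Ash and Corby.

Insertion cost between consecutive stops i–j is d(i,Willow) + d(Willow,j) − d(i,j):
  between Corby and Cedar: 39 + 22 − 24 = 37
  between Cedar and Hadley: 22 + 31 − 9 = 44
  between Hadley and Ash: 31 + 18 − 13 = 36
  between Ash and Corby: 18 + 39 − 28 = 29
Cheapest insertion is between Ash and Corby, adding 29.
New total = 74 + 29 = 103.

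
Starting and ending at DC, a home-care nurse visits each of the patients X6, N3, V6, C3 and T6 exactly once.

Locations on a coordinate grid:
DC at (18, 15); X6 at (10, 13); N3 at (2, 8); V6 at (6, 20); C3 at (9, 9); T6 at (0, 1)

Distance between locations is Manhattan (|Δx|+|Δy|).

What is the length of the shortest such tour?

74 — the shortest possible round trip.

DC→X6→N3→V6→C3→T6→DC: 10+13+16+14+17+32 = 102
DC→X6→N3→V6→T6→C3→DC: 10+13+16+25+17+15 = 96
DC→X6→N3→C3→V6→T6→DC: 10+13+8+14+25+32 = 102
DC→X6→N3→C3→T6→V6→DC: 10+13+8+17+25+17 = 90
DC→X6→N3→T6→V6→C3→DC: 10+13+9+25+14+15 = 86
DC→X6→N3→T6→C3→V6→DC: 10+13+9+17+14+17 = 80
DC→X6→V6→N3→C3→T6→DC: 10+11+16+8+17+32 = 94
DC→X6→V6→N3→T6→C3→DC: 10+11+16+9+17+15 = 78
DC→X6→V6→C3→N3→T6→DC: 10+11+14+8+9+32 = 84
DC→X6→V6→C3→T6→N3→DC: 10+11+14+17+9+23 = 84
DC→X6→V6→T6→N3→C3→DC: 10+11+25+9+8+15 = 78
DC→X6→V6→T6→C3→N3→DC: 10+11+25+17+8+23 = 94
DC→X6→C3→N3→V6→T6→DC: 10+5+8+16+25+32 = 96
DC→X6→C3→N3→T6→V6→DC: 10+5+8+9+25+17 = 74
… (46 more)
The minimum is 74.
One optimal route: DC → X6 → C3 → N3 → T6 → V6 → DC (or its reverse).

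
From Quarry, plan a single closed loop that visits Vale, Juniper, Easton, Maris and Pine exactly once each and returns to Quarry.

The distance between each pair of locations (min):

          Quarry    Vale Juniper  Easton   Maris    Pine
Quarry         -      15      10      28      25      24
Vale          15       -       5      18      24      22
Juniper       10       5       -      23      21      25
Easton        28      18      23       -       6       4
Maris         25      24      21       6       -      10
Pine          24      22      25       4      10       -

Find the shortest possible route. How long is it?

Minimum total distance: 72 min.

With 5 stops there are 5!/2 = 60 distinct round trips (a route and its reverse cost the same).
Quarry-Vale-Juniper-Easton-Maris-Pine-Quarry: 15+5+23+6+10+24 = 83
Quarry-Vale-Juniper-Easton-Pine-Maris-Quarry: 15+5+23+4+10+25 = 82
Quarry-Vale-Juniper-Maris-Easton-Pine-Quarry: 15+5+21+6+4+24 = 75
Quarry-Vale-Juniper-Maris-Pine-Easton-Quarry: 15+5+21+10+4+28 = 83
Quarry-Vale-Juniper-Pine-Easton-Maris-Quarry: 15+5+25+4+6+25 = 80
Quarry-Vale-Juniper-Pine-Maris-Easton-Quarry: 15+5+25+10+6+28 = 89
Quarry-Vale-Easton-Juniper-Maris-Pine-Quarry: 15+18+23+21+10+24 = 111
Quarry-Vale-Easton-Juniper-Pine-Maris-Quarry: 15+18+23+25+10+25 = 116
Quarry-Vale-Easton-Maris-Juniper-Pine-Quarry: 15+18+6+21+25+24 = 109
Quarry-Vale-Easton-Maris-Pine-Juniper-Quarry: 15+18+6+10+25+10 = 84
Quarry-Vale-Easton-Pine-Juniper-Maris-Quarry: 15+18+4+25+21+25 = 108
Quarry-Vale-Easton-Pine-Maris-Juniper-Quarry: 15+18+4+10+21+10 = 78
Quarry-Vale-Maris-Juniper-Easton-Pine-Quarry: 15+24+21+23+4+24 = 111
Quarry-Vale-Maris-Juniper-Pine-Easton-Quarry: 15+24+21+25+4+28 = 117
… (46 more)
Quarry-Juniper-Vale-Easton-Pine-Maris-Quarry: 10+5+18+4+10+25 = 72  ← best
The minimum is 72.
One optimal route: Quarry → Juniper → Vale → Easton → Pine → Maris → Quarry (or its reverse).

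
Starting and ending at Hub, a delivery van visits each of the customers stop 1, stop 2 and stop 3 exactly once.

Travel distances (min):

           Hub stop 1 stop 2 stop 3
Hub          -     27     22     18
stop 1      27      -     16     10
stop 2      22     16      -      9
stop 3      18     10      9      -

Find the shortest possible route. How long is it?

Shortest round trip = 66 min.

There are 3 distinct closed tours to check (reversals are equivalent).
Hub - stop 1 - stop 2 - stop 3 - Hub: 27+16+9+18 = 70
Hub - stop 1 - stop 3 - stop 2 - Hub: 27+10+9+22 = 68
Hub - stop 2 - stop 1 - stop 3 - Hub: 22+16+10+18 = 66
The minimum is 66.
One optimal route: Hub → stop 2 → stop 1 → stop 3 → Hub (or its reverse).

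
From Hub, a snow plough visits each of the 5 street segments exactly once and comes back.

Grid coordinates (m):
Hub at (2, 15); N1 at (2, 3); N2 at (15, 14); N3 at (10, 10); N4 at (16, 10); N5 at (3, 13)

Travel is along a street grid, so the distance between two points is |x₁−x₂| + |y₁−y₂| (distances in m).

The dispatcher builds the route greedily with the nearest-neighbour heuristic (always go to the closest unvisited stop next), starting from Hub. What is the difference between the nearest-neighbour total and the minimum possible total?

Hub: N5=3, N1=12, N3=13, N2=14, N4=19 ⇒ N5
N5: N3=10, N1=11, N2=13, N4=16 ⇒ N3
N3: N4=6, N2=9, N1=15 ⇒ N4
N4: N2=5, N1=21 ⇒ N2
N2: N1=24 ⇒ N1
NN route Hub → N5 → N3 → N4 → N2 → N1 → Hub costs 60.
Optimal: Hub → N1 → N3 → N4 → N2 → N5 → Hub costs 54 (by enumerating all 60 distinct tours).
Excess = 60 − 54 = 6.

The nearest-neighbour route is 6 m longer than optimal.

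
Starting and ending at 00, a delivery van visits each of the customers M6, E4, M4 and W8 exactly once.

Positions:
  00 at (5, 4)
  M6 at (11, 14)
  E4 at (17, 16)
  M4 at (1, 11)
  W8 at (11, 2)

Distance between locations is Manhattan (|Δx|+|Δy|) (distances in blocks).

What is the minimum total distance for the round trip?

00 - M6 - E4 - M4 - W8 - 00: 16+8+21+19+8 = 72
00 - M6 - E4 - W8 - M4 - 00: 16+8+20+19+11 = 74
00 - M6 - M4 - E4 - W8 - 00: 16+13+21+20+8 = 78
00 - M6 - M4 - W8 - E4 - 00: 16+13+19+20+24 = 92
00 - M6 - W8 - E4 - M4 - 00: 16+12+20+21+11 = 80
00 - M6 - W8 - M4 - E4 - 00: 16+12+19+21+24 = 92
00 - E4 - M6 - M4 - W8 - 00: 24+8+13+19+8 = 72
00 - E4 - M6 - W8 - M4 - 00: 24+8+12+19+11 = 74
00 - E4 - M4 - M6 - W8 - 00: 24+21+13+12+8 = 78
00 - E4 - W8 - M6 - M4 - 00: 24+20+12+13+11 = 80
00 - M4 - M6 - E4 - W8 - 00: 11+13+8+20+8 = 60
00 - M4 - E4 - M6 - W8 - 00: 11+21+8+12+8 = 60
The minimum is 60.
One optimal route: 00 → M4 → M6 → E4 → W8 → 00 (or its reverse).

Minimum total distance: 60 blocks.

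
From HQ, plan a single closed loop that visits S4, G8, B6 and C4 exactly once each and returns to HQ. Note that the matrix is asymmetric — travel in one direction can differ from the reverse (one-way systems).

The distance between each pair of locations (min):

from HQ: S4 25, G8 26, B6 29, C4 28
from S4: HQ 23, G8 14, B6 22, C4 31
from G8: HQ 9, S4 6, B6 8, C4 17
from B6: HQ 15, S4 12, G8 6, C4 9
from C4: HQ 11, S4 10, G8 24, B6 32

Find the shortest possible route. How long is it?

HQ - S4 - G8 - B6 - C4 - HQ: 25+14+8+9+11 = 67
HQ - S4 - G8 - C4 - B6 - HQ: 25+14+17+32+15 = 103
HQ - S4 - B6 - G8 - C4 - HQ: 25+22+6+17+11 = 81
HQ - S4 - B6 - C4 - G8 - HQ: 25+22+9+24+9 = 89
HQ - S4 - C4 - G8 - B6 - HQ: 25+31+24+8+15 = 103
HQ - S4 - C4 - B6 - G8 - HQ: 25+31+32+6+9 = 103
HQ - G8 - S4 - B6 - C4 - HQ: 26+6+22+9+11 = 74
HQ - G8 - S4 - C4 - B6 - HQ: 26+6+31+32+15 = 110
HQ - G8 - B6 - S4 - C4 - HQ: 26+8+12+31+11 = 88
HQ - G8 - B6 - C4 - S4 - HQ: 26+8+9+10+23 = 76
HQ - G8 - C4 - S4 - B6 - HQ: 26+17+10+22+15 = 90
HQ - G8 - C4 - B6 - S4 - HQ: 26+17+32+12+23 = 110
HQ - B6 - S4 - G8 - C4 - HQ: 29+12+14+17+11 = 83
HQ - B6 - S4 - C4 - G8 - HQ: 29+12+31+24+9 = 105
… (10 more)
The minimum is 67.
One optimal route: HQ → S4 → G8 → B6 → C4 → HQ.

67 min — the shortest possible round trip.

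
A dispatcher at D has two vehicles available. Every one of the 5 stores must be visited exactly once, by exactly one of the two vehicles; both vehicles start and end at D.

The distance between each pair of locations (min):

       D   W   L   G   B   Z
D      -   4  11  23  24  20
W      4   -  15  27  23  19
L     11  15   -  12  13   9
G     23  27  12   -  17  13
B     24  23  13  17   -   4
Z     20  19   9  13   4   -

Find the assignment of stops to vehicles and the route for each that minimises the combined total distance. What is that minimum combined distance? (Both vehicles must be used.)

There are 2^4 − 1 = 15 ways to divide the 5 stops into two non-empty groups. For each, the best each vehicle can do is its own shortest tour through its group:
  {W} + {L, G, B, Z}: 8 + 64 = 72
  {L} + {W, G, B, Z}: 22 + 67 = 89
  {W, L} + {G, B, Z}: 30 + 64 = 94
  {G} + {W, L, B, Z}: 46 + 51 = 97
  {W, G} + {L, B, Z}: 54 + 48 = 102
  {L, G} + {W, B, Z}: 46 + 51 = 97
  … (15 splits in total)
Best: vehicle 1 D → W → D = 8; vehicle 2 D → L → G → B → Z → D = 64; combined 72.

72 min — the smallest possible combined total.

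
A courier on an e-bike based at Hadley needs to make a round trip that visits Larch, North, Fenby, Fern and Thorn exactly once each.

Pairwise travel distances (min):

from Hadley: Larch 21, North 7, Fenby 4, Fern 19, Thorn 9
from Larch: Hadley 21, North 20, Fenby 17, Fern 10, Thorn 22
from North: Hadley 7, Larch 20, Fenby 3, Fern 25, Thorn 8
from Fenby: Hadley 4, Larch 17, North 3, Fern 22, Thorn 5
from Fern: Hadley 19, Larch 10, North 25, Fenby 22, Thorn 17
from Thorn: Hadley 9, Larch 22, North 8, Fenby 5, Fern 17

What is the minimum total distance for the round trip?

There are 60 distinct closed tours to check (reversals are equivalent).
Hadley → Larch → North → Fenby → Fern → Thorn → Hadley: 21+20+3+22+17+9 = 92
Hadley → Larch → North → Fenby → Thorn → Fern → Hadley: 21+20+3+5+17+19 = 85
Hadley → Larch → North → Fern → Fenby → Thorn → Hadley: 21+20+25+22+5+9 = 102
Hadley → Larch → North → Fern → Thorn → Fenby → Hadley: 21+20+25+17+5+4 = 92
Hadley → Larch → North → Thorn → Fenby → Fern → Hadley: 21+20+8+5+22+19 = 95
Hadley → Larch → North → Thorn → Fern → Fenby → Hadley: 21+20+8+17+22+4 = 92
Hadley → Larch → Fenby → North → Fern → Thorn → Hadley: 21+17+3+25+17+9 = 92
Hadley → Larch → Fenby → North → Thorn → Fern → Hadley: 21+17+3+8+17+19 = 85
Hadley → Larch → Fenby → Fern → North → Thorn → Hadley: 21+17+22+25+8+9 = 102
Hadley → Larch → Fenby → Fern → Thorn → North → Hadley: 21+17+22+17+8+7 = 92
Hadley → Larch → Fenby → Thorn → North → Fern → Hadley: 21+17+5+8+25+19 = 95
Hadley → Larch → Fenby → Thorn → Fern → North → Hadley: 21+17+5+17+25+7 = 92
Hadley → Larch → Fern → North → Fenby → Thorn → Hadley: 21+10+25+3+5+9 = 73
Hadley → Larch → Fern → North → Thorn → Fenby → Hadley: 21+10+25+8+5+4 = 73
… (46 more)
Hadley → Larch → Fern → Thorn → North → Fenby → Hadley: 21+10+17+8+3+4 = 63  ← best
The minimum is 63.
One optimal route: Hadley → Larch → Fern → Thorn → North → Fenby → Hadley (or its reverse).

Minimum total distance: 63 min.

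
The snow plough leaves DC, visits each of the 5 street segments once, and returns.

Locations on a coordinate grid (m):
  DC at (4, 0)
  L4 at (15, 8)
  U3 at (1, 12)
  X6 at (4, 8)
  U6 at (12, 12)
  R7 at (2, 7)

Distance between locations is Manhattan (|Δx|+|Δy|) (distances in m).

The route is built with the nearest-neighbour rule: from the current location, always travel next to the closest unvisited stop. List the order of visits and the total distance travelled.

54 m along DC → X6 → R7 → U3 → U6 → L4 → DC.

From DC: distances to unvisited — X6=8, R7=9, U3=15, L4=19, U6=20. Nearest is X6 (8).
From X6: distances to unvisited — R7=3, U3=7, L4=11, U6=12. Nearest is R7 (3).
From R7: distances to unvisited — U3=6, L4=14, U6=15. Nearest is U3 (6).
From U3: distances to unvisited — U6=11, L4=18. Nearest is U6 (11).
From U6: distances to unvisited — L4=7. Nearest is L4 (7).
Return L4→DC: 19.
Total = 8 + 3 + 6 + 11 + 7 + 19 = 54.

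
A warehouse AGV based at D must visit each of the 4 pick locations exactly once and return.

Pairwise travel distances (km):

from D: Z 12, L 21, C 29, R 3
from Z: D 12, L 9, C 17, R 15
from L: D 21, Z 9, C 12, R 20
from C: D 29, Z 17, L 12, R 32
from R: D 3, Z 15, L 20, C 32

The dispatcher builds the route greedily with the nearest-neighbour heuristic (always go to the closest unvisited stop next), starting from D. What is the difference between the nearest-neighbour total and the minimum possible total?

From D: R=3, Z=12, L=21, C=29 → choose R (3).
From R: Z=15, L=20, C=32 → choose Z (15).
From Z: L=9, C=17 → choose L (9).
From L: C=12 → choose C (12).
NN route D → R → Z → L → C → D costs 68.
Optimal: D → Z → C → L → R → D costs 64 (by enumerating all 12 distinct tours).
Excess = 68 − 64 = 4.

Excess over optimum: 4 km.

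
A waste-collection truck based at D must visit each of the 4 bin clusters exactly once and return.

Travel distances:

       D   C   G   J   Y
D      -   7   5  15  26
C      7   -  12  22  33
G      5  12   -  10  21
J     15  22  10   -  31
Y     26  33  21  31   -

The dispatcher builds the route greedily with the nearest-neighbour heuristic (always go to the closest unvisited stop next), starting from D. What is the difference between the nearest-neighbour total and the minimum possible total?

Excess over optimum: 10.

D: G=5, C=7, J=15, Y=26 ⇒ G
G: J=10, C=12, Y=21 ⇒ J
J: C=22, Y=31 ⇒ C
C: Y=33 ⇒ Y
NN route D → G → J → C → Y → D costs 96.
Optimal: D → C → G → J → Y → D costs 86 (by enumerating all 12 distinct tours).
Excess = 96 − 86 = 10.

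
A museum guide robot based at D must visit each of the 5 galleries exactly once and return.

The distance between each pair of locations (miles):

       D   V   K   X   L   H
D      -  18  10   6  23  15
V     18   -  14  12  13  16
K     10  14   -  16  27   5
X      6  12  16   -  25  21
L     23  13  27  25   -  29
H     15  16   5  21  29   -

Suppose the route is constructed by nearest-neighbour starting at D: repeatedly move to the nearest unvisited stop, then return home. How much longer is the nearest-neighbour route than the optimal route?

3 miles longer than the optimal tour.

From D: X=6, K=10, H=15, V=18, L=23 → choose X (6).
From X: V=12, K=16, H=21, L=25 → choose V (12).
From V: L=13, K=14, H=16 → choose L (13).
From L: K=27, H=29 → choose K (27).
From K: H=5 → choose H (5).
NN route D → X → V → L → K → H → D costs 78.
Optimal: D → K → H → V → L → X → D costs 75 (by enumerating all 60 distinct tours).
Excess = 78 − 75 = 3.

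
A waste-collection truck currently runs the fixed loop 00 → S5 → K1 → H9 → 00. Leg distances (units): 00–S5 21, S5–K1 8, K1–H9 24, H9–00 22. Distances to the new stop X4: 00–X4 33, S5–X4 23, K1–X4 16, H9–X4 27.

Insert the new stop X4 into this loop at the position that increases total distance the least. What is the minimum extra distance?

Adding 19 by placing X4 on the K1–H9 leg.

Insertion cost between consecutive stops i–j is d(i,X4) + d(X4,j) − d(i,j):
  between 00 and S5: 33 + 23 − 21 = 35
  between S5 and K1: 23 + 16 − 8 = 31
  between K1 and H9: 16 + 27 − 24 = 19
  between H9 and 00: 27 + 33 − 22 = 38
Cheapest insertion is between K1 and H9, adding 19.
New total = 75 + 19 = 94.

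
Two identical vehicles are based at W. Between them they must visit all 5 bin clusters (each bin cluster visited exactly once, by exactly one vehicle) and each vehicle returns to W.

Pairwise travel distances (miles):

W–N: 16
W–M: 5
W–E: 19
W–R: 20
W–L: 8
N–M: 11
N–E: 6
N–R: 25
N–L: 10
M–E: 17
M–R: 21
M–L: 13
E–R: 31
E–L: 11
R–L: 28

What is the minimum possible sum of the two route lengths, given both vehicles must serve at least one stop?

Check every non-empty split of the stops between the two vehicles; for each half take its own optimal tour:
  {N} + {M, E, R, L}: 32 + 76 = 108
  {M} + {N, E, R, L}: 10 + 70 = 80
  {N, M} + {E, R, L}: 32 + 70 = 102
  {E} + {N, M, R, L}: 38 + 69 = 107
  {N, E} + {M, R, L}: 41 + 62 = 103
  {M, E} + {N, R, L}: 41 + 63 = 104
  … (15 splits in total)
Best: vehicle 1 W → M → W = 10; vehicle 2 W → R → N → E → L → W = 70; combined 80.

80 miles — the smallest possible combined total.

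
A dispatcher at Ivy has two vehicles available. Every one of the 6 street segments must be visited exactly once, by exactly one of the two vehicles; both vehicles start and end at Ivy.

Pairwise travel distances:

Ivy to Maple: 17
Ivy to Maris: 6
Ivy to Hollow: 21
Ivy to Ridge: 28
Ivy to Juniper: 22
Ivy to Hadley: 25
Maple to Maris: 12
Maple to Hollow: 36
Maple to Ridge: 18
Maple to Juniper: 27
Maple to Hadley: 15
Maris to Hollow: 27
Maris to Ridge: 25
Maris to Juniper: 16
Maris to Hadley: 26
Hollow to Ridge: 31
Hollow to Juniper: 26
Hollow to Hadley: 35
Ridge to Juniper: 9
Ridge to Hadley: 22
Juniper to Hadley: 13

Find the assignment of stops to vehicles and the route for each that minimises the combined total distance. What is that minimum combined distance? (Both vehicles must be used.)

118 — the smallest possible combined total.

There are 2^5 − 1 = 31 ways to divide the 6 stops into two non-empty groups. For each, the best each vehicle can do is its own shortest tour through its group:
  {Maple} + {Maris, Hollow, Ridge, Juniper, Hadley}: 34 + 106 = 140
  {Maris} + {Maple, Hollow, Ridge, Juniper, Hadley}: 12 + 106 = 118
  {Maple, Maris} + {Hollow, Ridge, Juniper, Hadley}: 35 + 99 = 134
  {Hollow} + {Maple, Maris, Ridge, Juniper, Hadley}: 42 + 83 = 125
  {Maple, Hollow} + {Maris, Ridge, Juniper, Hadley}: 74 + 78 = 152
  {Maris, Hollow} + {Maple, Ridge, Juniper, Hadley}: 54 + 82 = 136
  … (31 splits in total)
Best: vehicle 1 Ivy → Maris → Ivy = 12; vehicle 2 Ivy → Maple → Hadley → Juniper → Ridge → Hollow → Ivy = 106; combined 118.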